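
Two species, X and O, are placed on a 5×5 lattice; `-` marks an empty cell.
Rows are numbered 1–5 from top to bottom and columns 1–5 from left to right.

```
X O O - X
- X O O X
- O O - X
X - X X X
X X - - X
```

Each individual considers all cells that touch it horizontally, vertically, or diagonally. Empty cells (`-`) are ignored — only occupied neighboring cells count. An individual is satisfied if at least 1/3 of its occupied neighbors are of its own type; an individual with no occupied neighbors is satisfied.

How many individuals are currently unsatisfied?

(1,1)X 1/2 ok
(1,2)O 2/4 ok
(1,3)O 3/4 ok
(1,5)X 1/2 ok
(2,2)X 1/6 unhappy
(2,3)O 5/6 ok
(2,4)O 3/6 ok
(2,5)X 2/3 ok
(3,2)O 2/5 ok
(3,3)O 3/6 ok
(3,5)X 3/4 ok
(4,1)X 2/3 ok
(4,3)X 2/4 ok
(4,4)X 4/5 ok
(4,5)X 3/3 ok
(5,1)X 2/2 ok
(5,2)X 3/3 ok
(5,5)X 2/2 ok
Unsatisfied: (2,2) — 1 in total.

1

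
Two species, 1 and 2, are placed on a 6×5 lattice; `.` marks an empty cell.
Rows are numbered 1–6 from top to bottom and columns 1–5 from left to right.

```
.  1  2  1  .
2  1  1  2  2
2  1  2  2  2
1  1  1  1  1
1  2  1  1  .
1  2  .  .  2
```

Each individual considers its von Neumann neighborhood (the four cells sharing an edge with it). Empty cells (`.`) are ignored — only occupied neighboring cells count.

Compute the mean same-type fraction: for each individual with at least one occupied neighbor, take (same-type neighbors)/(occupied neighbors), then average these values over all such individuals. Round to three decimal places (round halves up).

Row 1: (1,2)1 1/2 · (1,3)2 0/3 · (1,4)1 0/2
Row 2: (2,1)2 1/2 · (2,2)1 3/4 · (2,3)1 1/4 · (2,4)2 2/4 · (2,5)2 2/2
Row 3: (3,1)2 1/3 · (3,2)1 2/4 · (3,3)2 1/4 · (3,4)2 3/4 · (3,5)2 2/3
Row 4: (4,1)1 2/3 · (4,2)1 3/4 · (4,3)1 3/4 · (4,4)1 3/4 · (4,5)1 1/2
Row 5: (5,1)1 2/3 · (5,2)2 1/4 · (5,3)1 2/3 · (5,4)1 2/2
Row 6: (6,1)1 1/2 · (6,2)2 1/2 · (6,5)2 — no occupied neighbors
Sum over 24 individuals: 1/2 + 0/3 + 0/2 + 1/2 + 3/4 + 1/4 + 2/4 + 2/2 + 1/3 + 2/4 + 1/4 + 3/4 + 2/3 + 2/3 + 3/4 + 3/4 + 3/4 + 1/2 + 2/3 + 1/4 + 2/3 + 2/2 + 1/2 + 1/2 = 13; mean = 13 ÷ 24 = 13/24 = 0.541666… → 0.542.

0.542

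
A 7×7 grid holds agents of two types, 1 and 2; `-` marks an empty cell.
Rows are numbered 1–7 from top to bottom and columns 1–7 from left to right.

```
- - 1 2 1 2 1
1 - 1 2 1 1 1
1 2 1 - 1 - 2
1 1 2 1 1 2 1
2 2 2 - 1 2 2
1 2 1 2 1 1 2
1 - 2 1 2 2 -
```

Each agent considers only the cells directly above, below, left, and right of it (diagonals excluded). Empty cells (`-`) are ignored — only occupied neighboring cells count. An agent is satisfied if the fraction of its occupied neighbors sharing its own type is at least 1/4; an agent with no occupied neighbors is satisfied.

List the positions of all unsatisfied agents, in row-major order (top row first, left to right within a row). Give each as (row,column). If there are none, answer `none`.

Row 1: (1,3)1 1/2 satisfied · (1,4)2 1/3 satisfied · (1,5)1 1/3 satisfied · (1,6)2 0/3 not · (1,7)1 1/2 satisfied
Row 2: (2,1)1 1/1 satisfied · (2,3)1 2/3 satisfied · (2,4)2 1/3 satisfied · (2,5)1 3/4 satisfied · (2,6)1 2/3 satisfied · (2,7)1 2/3 satisfied
Row 3: (3,1)1 2/3 satisfied · (3,2)2 0/3 not · (3,3)1 1/3 satisfied · (3,5)1 2/2 satisfied · (3,7)2 0/2 not
Row 4: (4,1)1 2/3 satisfied · (4,2)1 1/4 satisfied · (4,3)2 1/4 satisfied · (4,4)1 1/2 satisfied · (4,5)1 3/4 satisfied · (4,6)2 1/3 satisfied · (4,7)1 0/3 not
Row 5: (5,1)2 1/3 satisfied · (5,2)2 3/4 satisfied · (5,3)2 2/3 satisfied · (5,5)1 2/3 satisfied · (5,6)2 2/4 satisfied · (5,7)2 2/3 satisfied
Row 6: (6,1)1 1/3 satisfied · (6,2)2 1/3 satisfied · (6,3)1 0/4 not · (6,4)2 0/3 not · (6,5)1 2/4 satisfied · (6,6)1 1/4 satisfied · (6,7)2 1/2 satisfied
Row 7: (7,1)1 1/1 satisfied · (7,3)2 0/2 not · (7,4)1 0/3 not · (7,5)2 1/3 satisfied · (7,6)2 1/2 satisfied

(1,6), (3,2), (3,7), (4,7), (6,3), (6,4), (7,3), (7,4)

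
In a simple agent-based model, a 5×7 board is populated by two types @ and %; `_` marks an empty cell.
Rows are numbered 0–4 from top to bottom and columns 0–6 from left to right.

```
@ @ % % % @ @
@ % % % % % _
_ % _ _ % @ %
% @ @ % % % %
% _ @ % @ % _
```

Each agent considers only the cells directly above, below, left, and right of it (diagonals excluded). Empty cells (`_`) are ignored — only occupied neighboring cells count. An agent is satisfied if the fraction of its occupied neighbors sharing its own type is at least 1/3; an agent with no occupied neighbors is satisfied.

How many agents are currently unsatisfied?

2

Row 0: (0,0)@ 2/2 ok · (0,1)@ 1/3 ok · (0,2)% 2/3 ok · (0,3)% 3/3 ok · (0,4)% 2/3 ok · (0,5)@ 1/3 ok · (0,6)@ 1/1 ok
Row 1: (1,0)@ 1/2 ok · (1,1)% 2/4 ok · (1,2)% 3/3 ok · (1,3)% 3/3 ok · (1,4)% 4/4 ok · (1,5)% 1/3 ok
Row 2: (2,1)% 1/2 ok · (2,4)% 2/3 ok · (2,5)@ 0/4 unhappy · (2,6)% 1/2 ok
Row 3: (3,0)% 1/2 ok · (3,1)@ 1/3 ok · (3,2)@ 2/3 ok · (3,3)% 2/3 ok · (3,4)% 3/4 ok · (3,5)% 3/4 ok · (3,6)% 2/2 ok
Row 4: (4,0)% 1/1 ok · (4,2)@ 1/2 ok · (4,3)% 1/3 ok · (4,4)@ 0/3 unhappy · (4,5)% 1/2 ok
Unsatisfied: (2,5), (4,4) — 2 in total.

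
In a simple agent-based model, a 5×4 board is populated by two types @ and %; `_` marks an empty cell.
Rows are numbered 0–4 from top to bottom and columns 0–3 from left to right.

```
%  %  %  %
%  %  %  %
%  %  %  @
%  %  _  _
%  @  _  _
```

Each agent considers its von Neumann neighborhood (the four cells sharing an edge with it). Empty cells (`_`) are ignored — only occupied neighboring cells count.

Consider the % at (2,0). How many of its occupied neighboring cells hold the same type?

3

Occupied neighbors of (2,0): (1,0)=%, (3,0)=%, (2,1)=%.
Same type (%): 3 of 3.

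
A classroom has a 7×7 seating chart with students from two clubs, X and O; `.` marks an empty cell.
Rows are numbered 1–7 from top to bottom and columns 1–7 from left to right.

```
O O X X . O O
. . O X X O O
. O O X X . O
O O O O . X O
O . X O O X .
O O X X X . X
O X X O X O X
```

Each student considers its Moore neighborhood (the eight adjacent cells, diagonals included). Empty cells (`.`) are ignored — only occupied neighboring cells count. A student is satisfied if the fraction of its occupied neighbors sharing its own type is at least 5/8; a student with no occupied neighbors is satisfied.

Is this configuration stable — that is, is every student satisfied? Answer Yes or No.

No

Row 1: (1,1)O 1/1 satisfied · (1,2)O 2/3 satisfied · (1,3)X 2/4 not · (1,4)X 3/4 satisfied · (1,6)O 3/4 satisfied · (1,7)O 3/3 satisfied
Row 2: (2,3)O 3/7 not · (2,4)X 5/7 satisfied · (2,5)X 4/6 satisfied · (2,6)O 4/6 satisfied · (2,7)O 4/4 satisfied
Row 3: (3,2)O 5/5 satisfied · (3,3)O 5/7 satisfied · (3,4)X 3/7 not · (3,5)X 4/6 satisfied · (3,7)O 3/4 satisfied
Row 4: (4,1)O 3/3 satisfied · (4,2)O 5/6 satisfied · (4,3)O 5/7 satisfied · (4,4)O 4/7 not · (4,6)X 2/5 not · (4,7)O 1/3 not
Row 5: (5,1)O 4/4 satisfied · (5,3)X 2/7 not · (5,4)O 3/7 not · (5,5)O 2/6 not · (5,6)X 3/5 not
Row 6: (6,1)O 3/4 satisfied · (6,2)O 3/7 not · (6,3)X 4/7 not · (6,4)X 5/8 satisfied · (6,5)X 3/7 not · (6,7)X 2/3 satisfied
Row 7: (7,1)O 2/3 satisfied · (7,2)X 2/5 not · (7,3)X 3/5 not · (7,4)O 0/5 not · (7,5)X 2/4 not · (7,6)O 0/4 not · (7,7)X 1/2 not
For instance (1,3) has only 2/4 same-type neighbors, below 5/8.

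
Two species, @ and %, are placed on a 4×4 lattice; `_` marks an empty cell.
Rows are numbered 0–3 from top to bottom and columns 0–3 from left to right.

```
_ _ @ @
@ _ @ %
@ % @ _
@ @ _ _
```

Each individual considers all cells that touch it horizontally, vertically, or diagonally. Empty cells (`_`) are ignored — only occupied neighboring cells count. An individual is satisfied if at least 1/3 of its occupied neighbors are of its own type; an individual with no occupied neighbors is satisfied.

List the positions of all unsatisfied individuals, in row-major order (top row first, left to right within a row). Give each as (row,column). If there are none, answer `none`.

(1,3), (2,1)

(0,2)@ 2/3 ok
(0,3)@ 2/3 ok
(1,0)@ 1/2 ok
(1,2)@ 3/5 ok
(1,3)% 0/4 unhappy
(2,0)@ 3/4 ok
(2,1)% 0/6 unhappy
(2,2)@ 2/4 ok
(3,0)@ 2/3 ok
(3,1)@ 3/4 ok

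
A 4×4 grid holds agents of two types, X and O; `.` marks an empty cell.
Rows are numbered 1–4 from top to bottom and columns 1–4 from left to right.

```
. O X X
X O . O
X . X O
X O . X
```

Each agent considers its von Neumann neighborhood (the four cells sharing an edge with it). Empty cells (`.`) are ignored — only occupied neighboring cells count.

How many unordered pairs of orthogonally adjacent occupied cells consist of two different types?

6

Scan each occupied cell's neighbors to the right and below so each pair is counted once.
Row 1: O(1,2)–X(1,3)≠ O(1,2)–O(2,2)= X(1,3)–X(1,4)= X(1,4)–O(2,4)≠  → 2/4 unlike.
Row 2: X(2,1)–O(2,2)≠ X(2,1)–X(3,1)= O(2,4)–O(3,4)=  → 1/3 unlike.
Row 3: X(3,1)–X(4,1)= X(3,3)–O(3,4)≠ O(3,4)–X(4,4)≠  → 2/3 unlike.
Row 4: X(4,1)–O(4,2)≠  → 1/1 unlike.
Total adjacent occupied pairs: 11; unlike-type pairs: 6.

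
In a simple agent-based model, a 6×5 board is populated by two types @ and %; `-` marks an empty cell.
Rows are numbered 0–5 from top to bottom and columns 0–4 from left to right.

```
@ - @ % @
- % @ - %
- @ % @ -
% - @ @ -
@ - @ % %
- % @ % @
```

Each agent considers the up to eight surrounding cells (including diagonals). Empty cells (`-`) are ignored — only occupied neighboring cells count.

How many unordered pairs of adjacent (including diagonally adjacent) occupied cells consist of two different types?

29

Scan each occupied cell's neighbors to the right and below (and the two forward diagonals) so each pair is counted once.
From row 0: 6 unlike of 8 pairs (running 6/8).
From row 1: 4 unlike of 7 pairs (running 10/15).
From row 2: 5 unlike of 8 pairs (running 15/23).
From row 3: 4 unlike of 7 pairs (running 19/30).
From row 4: 7 unlike of 11 pairs (running 26/41).
From row 5: 3 unlike of 3 pairs (running 29/44).
Total adjacent occupied pairs: 44; unlike-type pairs: 29.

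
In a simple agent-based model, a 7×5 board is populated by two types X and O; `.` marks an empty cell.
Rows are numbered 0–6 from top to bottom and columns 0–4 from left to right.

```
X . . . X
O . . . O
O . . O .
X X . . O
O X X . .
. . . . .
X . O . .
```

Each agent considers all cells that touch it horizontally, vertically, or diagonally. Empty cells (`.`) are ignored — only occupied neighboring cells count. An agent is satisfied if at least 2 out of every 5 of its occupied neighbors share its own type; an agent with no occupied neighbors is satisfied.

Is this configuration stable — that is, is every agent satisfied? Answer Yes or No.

No

(0,0)X 0/1 unhappy
(0,4)X 0/1 unhappy
(1,0)O 1/2 ok
(1,4)O 1/2 ok
(2,0)O 1/3 unhappy
(2,3)O 2/2 ok
(3,0)X 2/4 ok
(3,1)X 3/5 ok
(3,4)O 1/1 ok
(4,0)O 0/3 unhappy
(4,1)X 3/4 ok
(4,2)X 2/2 ok
(6,0)X 0/0 ok
(6,2)O 0/0 ok
For instance (0,0) has only 0/1 same-type neighbors, below 2/5.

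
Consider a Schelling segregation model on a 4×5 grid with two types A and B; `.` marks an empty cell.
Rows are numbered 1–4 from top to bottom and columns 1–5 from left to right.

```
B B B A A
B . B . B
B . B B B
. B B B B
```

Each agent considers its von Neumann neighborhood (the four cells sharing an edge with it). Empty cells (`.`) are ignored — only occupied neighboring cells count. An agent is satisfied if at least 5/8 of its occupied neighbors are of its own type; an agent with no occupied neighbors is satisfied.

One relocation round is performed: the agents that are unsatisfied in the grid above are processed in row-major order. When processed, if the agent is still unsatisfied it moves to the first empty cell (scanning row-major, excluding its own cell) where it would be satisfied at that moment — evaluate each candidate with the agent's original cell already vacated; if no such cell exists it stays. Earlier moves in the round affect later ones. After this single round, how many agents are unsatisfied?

1

Initially unsatisfied (in order): (1,4), (1,5), (2,5).
  (1,4): no empty cell satisfies it; stays.
  (1,5): no empty cell satisfies it; stays.
  (2,5) → (2,2).
Resulting grid:
B B B A A
B B B . .
B . B B B
. B B B B
Unsatisfied now: (1,4).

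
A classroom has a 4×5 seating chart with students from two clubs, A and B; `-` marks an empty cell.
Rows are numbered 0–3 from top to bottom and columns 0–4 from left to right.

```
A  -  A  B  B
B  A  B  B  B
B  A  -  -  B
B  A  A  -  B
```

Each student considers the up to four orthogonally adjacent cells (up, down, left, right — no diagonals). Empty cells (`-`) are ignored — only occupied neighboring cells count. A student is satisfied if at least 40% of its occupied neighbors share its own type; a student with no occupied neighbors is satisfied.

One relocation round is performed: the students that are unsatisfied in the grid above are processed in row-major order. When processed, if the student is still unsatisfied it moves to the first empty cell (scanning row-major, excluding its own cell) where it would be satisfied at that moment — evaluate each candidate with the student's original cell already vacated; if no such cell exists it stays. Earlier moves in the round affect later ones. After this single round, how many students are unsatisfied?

Initially unsatisfied (in order): (0,0), (0,2), (1,0), (1,1), (1,2).
  (0,0) → (0,1).
  (0,2) → (0,0).
  (1,0) → (0,2).
  (1,1): now satisfied by earlier moves; stays.
  (1,2): now satisfied by earlier moves; stays.
Resulting grid:
A A B B B
- A B B B
B A - - B
B A A - B
All satisfied now.

0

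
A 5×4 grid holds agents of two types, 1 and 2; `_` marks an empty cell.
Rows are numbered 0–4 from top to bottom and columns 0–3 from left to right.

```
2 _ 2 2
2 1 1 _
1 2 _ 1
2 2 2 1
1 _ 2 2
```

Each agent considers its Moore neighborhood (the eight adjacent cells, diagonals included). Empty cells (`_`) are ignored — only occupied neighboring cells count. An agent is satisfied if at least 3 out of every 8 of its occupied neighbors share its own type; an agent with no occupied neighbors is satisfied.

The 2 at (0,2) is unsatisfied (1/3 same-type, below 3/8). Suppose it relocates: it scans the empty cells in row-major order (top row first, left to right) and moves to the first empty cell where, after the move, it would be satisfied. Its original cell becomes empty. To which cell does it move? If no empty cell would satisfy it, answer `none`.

(0,1)

Vacating (0,2). Empty cells in order:
  (0,1): 2/4 same-type → satisfied — stop here.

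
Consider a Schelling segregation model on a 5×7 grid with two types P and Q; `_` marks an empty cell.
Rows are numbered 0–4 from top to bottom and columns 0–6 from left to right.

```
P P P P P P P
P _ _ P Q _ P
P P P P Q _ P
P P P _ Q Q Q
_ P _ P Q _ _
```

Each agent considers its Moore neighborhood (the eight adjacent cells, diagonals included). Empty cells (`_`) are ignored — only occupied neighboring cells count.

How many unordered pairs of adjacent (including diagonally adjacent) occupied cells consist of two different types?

12

Scan each occupied cell's neighbors to the right and below (and the two forward diagonals) so each pair is counted once.
From row 0: 3 unlike of 16 pairs (running 3/16).
From row 1: 3 unlike of 9 pairs (running 6/25).
From row 2: 4 unlike of 17 pairs (running 10/42).
From row 3: 1 unlike of 11 pairs (running 11/53).
From row 4: 1 unlike of 1 pairs (running 12/54).
Total adjacent occupied pairs: 54; unlike-type pairs: 12.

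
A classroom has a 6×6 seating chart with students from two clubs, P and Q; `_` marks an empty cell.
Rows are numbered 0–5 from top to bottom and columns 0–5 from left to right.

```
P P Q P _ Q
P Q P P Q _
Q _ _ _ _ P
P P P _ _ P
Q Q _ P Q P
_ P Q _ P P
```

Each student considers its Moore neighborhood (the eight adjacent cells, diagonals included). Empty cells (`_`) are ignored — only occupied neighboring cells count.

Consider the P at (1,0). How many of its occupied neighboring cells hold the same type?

2

Occupied neighbors of (1,0): (0,0)=P, (0,1)=P, (1,1)=Q, (2,0)=Q.
Same type (P): 2 of 4.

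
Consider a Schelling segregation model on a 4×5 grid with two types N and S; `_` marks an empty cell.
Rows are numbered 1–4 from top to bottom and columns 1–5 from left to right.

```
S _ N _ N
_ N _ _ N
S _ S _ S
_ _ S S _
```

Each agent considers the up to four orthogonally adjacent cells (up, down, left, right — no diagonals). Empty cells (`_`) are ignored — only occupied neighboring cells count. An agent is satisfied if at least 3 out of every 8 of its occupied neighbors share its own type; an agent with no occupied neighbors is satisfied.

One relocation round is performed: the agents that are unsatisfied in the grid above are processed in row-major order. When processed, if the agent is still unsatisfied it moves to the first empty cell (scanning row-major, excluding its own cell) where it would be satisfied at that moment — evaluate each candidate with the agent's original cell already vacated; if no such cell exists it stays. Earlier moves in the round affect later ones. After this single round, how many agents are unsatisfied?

1

Initially unsatisfied (in order): (3,5).
  (3,5) → (2,1).
Resulting grid:
S _ N _ N
S N _ _ N
S _ S _ _
_ _ S S _
Unsatisfied now: (2,2).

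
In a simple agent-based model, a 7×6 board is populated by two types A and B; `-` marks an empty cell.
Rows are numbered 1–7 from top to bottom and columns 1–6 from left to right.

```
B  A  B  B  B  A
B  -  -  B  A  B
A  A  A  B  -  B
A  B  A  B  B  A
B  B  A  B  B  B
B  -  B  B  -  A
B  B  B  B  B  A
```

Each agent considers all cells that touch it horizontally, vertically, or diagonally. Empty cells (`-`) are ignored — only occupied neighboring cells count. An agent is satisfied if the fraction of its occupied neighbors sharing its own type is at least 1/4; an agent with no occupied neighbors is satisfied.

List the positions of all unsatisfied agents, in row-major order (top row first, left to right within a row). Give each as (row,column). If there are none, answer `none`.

(1,2), (2,5), (4,6), (5,3)

Row 1: (1,1)B 1/2 satisfied · (1,2)A 0/3 not · (1,3)B 2/3 satisfied · (1,4)B 3/4 satisfied · (1,5)B 3/5 satisfied · (1,6)A 1/3 satisfied
Row 2: (2,1)B 1/4 satisfied · (2,4)B 4/6 satisfied · (2,5)A 1/7 not · (2,6)B 2/4 satisfied
Row 3: (3,1)A 2/4 satisfied · (3,2)A 4/6 satisfied · (3,3)A 2/6 satisfied · (3,4)B 3/6 satisfied · (3,6)B 2/4 satisfied
Row 4: (4,1)A 2/5 satisfied · (4,2)B 2/8 satisfied · (4,3)A 3/8 satisfied · (4,4)B 4/7 satisfied · (4,5)B 6/7 satisfied · (4,6)A 0/4 not
Row 5: (5,1)B 3/4 satisfied · (5,2)B 4/7 satisfied · (5,3)A 1/7 not · (5,4)B 5/7 satisfied · (5,5)B 5/7 satisfied · (5,6)B 2/4 satisfied
Row 6: (6,1)B 4/4 satisfied · (6,3)B 6/7 satisfied · (6,4)B 6/7 satisfied · (6,6)A 1/4 satisfied
Row 7: (7,1)B 2/2 satisfied · (7,2)B 4/4 satisfied · (7,3)B 4/4 satisfied · (7,4)B 4/4 satisfied · (7,5)B 2/4 satisfied · (7,6)A 1/2 satisfied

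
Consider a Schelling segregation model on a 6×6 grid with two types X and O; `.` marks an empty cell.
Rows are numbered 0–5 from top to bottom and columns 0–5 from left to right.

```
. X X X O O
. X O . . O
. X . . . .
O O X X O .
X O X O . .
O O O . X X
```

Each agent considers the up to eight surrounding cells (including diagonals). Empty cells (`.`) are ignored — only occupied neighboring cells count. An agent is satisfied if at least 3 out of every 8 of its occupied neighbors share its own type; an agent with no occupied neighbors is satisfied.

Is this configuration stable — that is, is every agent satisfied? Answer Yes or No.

(0,1)X 2/3 satisfied
(0,2)X 3/4 satisfied
(0,3)X 1/3 not
(0,4)O 2/3 satisfied
(0,5)O 2/2 satisfied
(1,1)X 3/4 satisfied
(1,2)O 0/5 not
(1,5)O 2/2 satisfied
(2,1)X 2/5 satisfied
(3,0)O 2/4 satisfied
(3,1)O 2/6 not
(3,2)X 3/6 satisfied
(3,3)X 2/4 satisfied
(3,4)O 1/2 satisfied
(4,0)X 0/5 not
(4,1)O 5/8 satisfied
(4,2)X 2/7 not
(4,3)O 2/6 not
(5,0)O 2/3 satisfied
(5,1)O 3/5 satisfied
(5,2)O 3/4 satisfied
(5,4)X 1/2 satisfied
(5,5)X 1/1 satisfied
For instance (0,3) has only 1/3 same-type neighbors, below 3/8.

No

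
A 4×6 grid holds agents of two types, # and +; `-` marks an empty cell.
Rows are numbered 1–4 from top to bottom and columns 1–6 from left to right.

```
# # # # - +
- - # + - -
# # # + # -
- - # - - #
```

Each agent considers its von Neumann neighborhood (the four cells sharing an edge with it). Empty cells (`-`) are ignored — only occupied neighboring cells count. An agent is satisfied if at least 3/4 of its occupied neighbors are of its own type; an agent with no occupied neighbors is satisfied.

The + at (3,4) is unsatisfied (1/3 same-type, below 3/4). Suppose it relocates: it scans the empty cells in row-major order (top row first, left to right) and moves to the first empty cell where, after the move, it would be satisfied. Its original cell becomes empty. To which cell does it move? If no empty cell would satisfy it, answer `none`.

(2,6)

Vacating (3,4). Empty cells in order:
  (1,5): 1/2 same-type → still unsatisfied.
  (2,1): 0/2 same-type → still unsatisfied.
  (2,2): 0/3 same-type → still unsatisfied.
  (2,5): 1/2 same-type → still unsatisfied.
  (2,6): 1/1 same-type → satisfied — stop here.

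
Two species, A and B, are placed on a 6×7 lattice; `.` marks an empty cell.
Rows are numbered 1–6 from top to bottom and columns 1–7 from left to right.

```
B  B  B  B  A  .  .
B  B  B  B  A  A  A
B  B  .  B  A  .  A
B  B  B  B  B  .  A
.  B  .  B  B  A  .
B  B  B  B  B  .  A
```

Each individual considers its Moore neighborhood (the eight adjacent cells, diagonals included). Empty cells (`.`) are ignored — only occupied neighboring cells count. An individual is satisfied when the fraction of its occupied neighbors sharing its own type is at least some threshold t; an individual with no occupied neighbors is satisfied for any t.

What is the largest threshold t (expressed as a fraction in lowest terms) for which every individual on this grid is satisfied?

Row 1: (1,1)B 3/3 · (1,2)B 5/5 · (1,3)B 5/5 · (1,4)B 3/5 · (1,5)A 2/4
Row 2: (2,1)B 5/5 · (2,2)B 7/7 · (2,3)B 7/7 · (2,4)B 4/7 · (2,5)A 3/6 · (2,6)A 5/5 · (2,7)A 2/2
Row 3: (3,1)B 5/5 · (3,2)B 7/7 · (3,4)B 5/7 · (3,5)A 2/6 · (3,7)A 3/3
Row 4: (4,1)B 4/4 · (4,2)B 5/5 · (4,3)B 6/6 · (4,4)B 5/6 · (4,5)B 4/6 · (4,7)A 2/2
Row 5: (5,2)B 6/6 · (5,4)B 7/7 · (5,5)B 5/6 · (5,6)A 2/5
Row 6: (6,1)B 2/2 · (6,2)B 3/3 · (6,3)B 4/4 · (6,4)B 4/4 · (6,5)B 3/4 · (6,7)A 1/1
The smallest same-type fraction is 2/6 at (3,5), which reduces to 1/3. Any threshold above that leaves this individual unsatisfied.

1/3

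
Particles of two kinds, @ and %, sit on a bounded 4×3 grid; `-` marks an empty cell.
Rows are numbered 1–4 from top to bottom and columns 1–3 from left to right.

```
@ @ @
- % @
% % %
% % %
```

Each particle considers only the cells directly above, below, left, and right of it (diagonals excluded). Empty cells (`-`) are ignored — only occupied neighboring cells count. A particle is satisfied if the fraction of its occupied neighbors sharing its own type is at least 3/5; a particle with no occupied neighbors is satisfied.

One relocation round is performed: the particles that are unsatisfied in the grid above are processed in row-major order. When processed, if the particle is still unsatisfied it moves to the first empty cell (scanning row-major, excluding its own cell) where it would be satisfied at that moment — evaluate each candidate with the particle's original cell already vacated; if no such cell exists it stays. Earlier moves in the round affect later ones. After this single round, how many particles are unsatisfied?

2

Initially unsatisfied (in order): (2,2), (2,3).
  (2,2): no empty cell satisfies it; stays.
  (2,3): no empty cell satisfies it; stays.
Resulting grid:
@ @ @
- % @
% % %
% % %
Unsatisfied now: (2,2), (2,3).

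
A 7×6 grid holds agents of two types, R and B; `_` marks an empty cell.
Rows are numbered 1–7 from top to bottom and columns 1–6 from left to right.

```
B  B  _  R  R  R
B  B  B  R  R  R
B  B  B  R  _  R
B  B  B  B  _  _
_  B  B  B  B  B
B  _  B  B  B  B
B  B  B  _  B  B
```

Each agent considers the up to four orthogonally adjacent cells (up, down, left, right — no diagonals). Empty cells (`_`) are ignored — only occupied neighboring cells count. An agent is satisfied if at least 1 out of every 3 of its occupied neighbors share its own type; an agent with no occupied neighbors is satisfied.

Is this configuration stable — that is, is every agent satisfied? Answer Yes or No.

(1,1)B 2/2 satisfied
(1,2)B 2/2 satisfied
(1,4)R 2/2 satisfied
(1,5)R 3/3 satisfied
(1,6)R 2/2 satisfied
(2,1)B 3/3 satisfied
(2,2)B 4/4 satisfied
(2,3)B 2/3 satisfied
(2,4)R 3/4 satisfied
(2,5)R 3/3 satisfied
(2,6)R 3/3 satisfied
(3,1)B 3/3 satisfied
(3,2)B 4/4 satisfied
(3,3)B 3/4 satisfied
(3,4)R 1/3 satisfied
(3,6)R 1/1 satisfied
(4,1)B 2/2 satisfied
(4,2)B 4/4 satisfied
(4,3)B 4/4 satisfied
(4,4)B 2/3 satisfied
(5,2)B 2/2 satisfied
(5,3)B 4/4 satisfied
(5,4)B 4/4 satisfied
(5,5)B 3/3 satisfied
(5,6)B 2/2 satisfied
(6,1)B 1/1 satisfied
(6,3)B 3/3 satisfied
(6,4)B 3/3 satisfied
(6,5)B 4/4 satisfied
(6,6)B 3/3 satisfied
(7,1)B 2/2 satisfied
(7,2)B 2/2 satisfied
(7,3)B 2/2 satisfied
(7,5)B 2/2 satisfied
(7,6)B 2/2 satisfied
All meet the threshold, so the configuration is stable.

Yes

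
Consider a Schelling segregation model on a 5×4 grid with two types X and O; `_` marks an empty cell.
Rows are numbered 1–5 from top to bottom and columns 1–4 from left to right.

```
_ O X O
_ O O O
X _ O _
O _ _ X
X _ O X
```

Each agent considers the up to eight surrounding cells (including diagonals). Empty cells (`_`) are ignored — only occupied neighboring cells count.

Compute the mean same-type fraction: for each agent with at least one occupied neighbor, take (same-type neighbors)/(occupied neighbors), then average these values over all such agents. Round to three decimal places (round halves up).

0.392

Row 1: (1,2)O 2/3 · (1,3)X 0/5 · (1,4)O 2/3
Row 2: (2,2)O 3/5 · (2,3)O 5/6 · (2,4)O 3/4
Row 3: (3,1)X 0/2 · (3,3)O 3/4
Row 4: (4,1)O 0/2 · (4,4)X 1/3
Row 5: (5,1)X 0/1 · (5,3)O 0/2 · (5,4)X 1/2
Sum over 13 agents: 2/3 + 0/5 + 2/3 + 3/5 + 5/6 + 3/4 + 0/2 + 3/4 + 0/2 + 1/3 + 0/1 + 0/2 + 1/2 = 51/10; mean = 51/10 ÷ 13 = 51/130 = 0.392307… → 0.392.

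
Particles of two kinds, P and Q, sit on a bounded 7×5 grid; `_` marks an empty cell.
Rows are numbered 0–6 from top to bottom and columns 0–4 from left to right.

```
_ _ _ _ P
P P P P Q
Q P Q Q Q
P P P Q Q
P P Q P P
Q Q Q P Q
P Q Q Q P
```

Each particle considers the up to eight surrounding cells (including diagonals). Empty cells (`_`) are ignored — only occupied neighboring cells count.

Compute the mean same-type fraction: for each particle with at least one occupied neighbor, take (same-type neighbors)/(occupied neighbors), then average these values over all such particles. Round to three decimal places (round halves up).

(0,4)P 1/2
(1,0)P 2/3
(1,1)P 3/5
(1,2)P 3/5
(1,3)P 2/6
(1,4)Q 2/4
(2,0)Q 0/5
(2,1)P 6/8
(2,2)Q 2/8
(2,3)Q 5/8
(2,4)Q 4/5
(3,0)P 4/5
(3,1)P 5/8
(3,2)P 4/8
(3,3)Q 5/8
(3,4)Q 3/5
(4,0)P 3/5
(4,1)P 4/8
(4,2)Q 3/8
(4,3)P 3/8
(4,4)P 2/5
(5,0)Q 2/5
(5,1)Q 5/8
(5,2)Q 5/8
(5,3)P 3/8
(5,4)Q 1/5
(6,0)P 0/3
(6,1)Q 4/5
(6,2)Q 4/5
(6,3)Q 3/5
(6,4)P 1/3
Sum over 31 particles: 1/2 + 2/3 + 3/5 + 3/5 + 2/6 + 2/4 + 0/5 + 6/8 + 2/8 + 5/8 + 4/5 + 4/5 + 5/8 + 4/8 + 5/8 + 3/5 + 3/5 + 4/8 + 3/8 + 3/8 + 2/5 + 2/5 + 5/8 + 5/8 + 3/8 + 1/5 + 0/3 + 4/5 + 4/5 + 3/5 + 1/3 = 947/60; mean = 947/60 ÷ 31 = 947/1860 = 0.509139… → 0.509.

0.509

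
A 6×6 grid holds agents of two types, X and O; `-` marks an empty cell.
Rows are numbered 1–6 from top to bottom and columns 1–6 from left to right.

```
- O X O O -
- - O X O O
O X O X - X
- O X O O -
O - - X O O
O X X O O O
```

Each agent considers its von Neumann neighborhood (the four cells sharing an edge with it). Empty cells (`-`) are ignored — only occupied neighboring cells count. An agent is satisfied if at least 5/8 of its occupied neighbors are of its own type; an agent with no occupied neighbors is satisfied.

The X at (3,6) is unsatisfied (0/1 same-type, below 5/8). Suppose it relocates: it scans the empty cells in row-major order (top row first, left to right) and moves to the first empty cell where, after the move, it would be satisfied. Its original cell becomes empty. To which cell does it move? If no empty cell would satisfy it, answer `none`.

Vacating (3,6). Empty cells in order:
  (1,1): 0/1 same-type → still unsatisfied.
  (1,6): 0/2 same-type → still unsatisfied.
  (2,1): 0/1 same-type → still unsatisfied.
  (2,2): 1/3 same-type → still unsatisfied.
  (3,5): 1/3 same-type → still unsatisfied.
  (4,1): 0/3 same-type → still unsatisfied.
  (4,6): 0/2 same-type → still unsatisfied.
  (5,2): 1/3 same-type → still unsatisfied.
  (5,3): 3/3 same-type → satisfied — stop here.

(5,3)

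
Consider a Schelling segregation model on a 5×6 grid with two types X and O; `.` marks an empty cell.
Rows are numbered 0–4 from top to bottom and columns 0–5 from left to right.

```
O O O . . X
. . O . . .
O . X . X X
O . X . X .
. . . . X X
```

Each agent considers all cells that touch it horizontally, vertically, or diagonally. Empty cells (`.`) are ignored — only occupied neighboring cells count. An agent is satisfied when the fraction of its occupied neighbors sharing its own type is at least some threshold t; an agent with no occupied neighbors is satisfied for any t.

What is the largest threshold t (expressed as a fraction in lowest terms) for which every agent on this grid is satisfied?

Row 0: (0,0)O 1/1 · (0,1)O 3/3 · (0,2)O 2/2 · (0,5)X — no occupied neighbors
Row 1: (1,2)O 2/3
Row 2: (2,0)O 1/1 · (2,2)X 1/2 · (2,4)X 2/2 · (2,5)X 2/2
Row 3: (3,0)O 1/1 · (3,2)X 1/1 · (3,4)X 4/4
Row 4: (4,4)X 2/2 · (4,5)X 2/2
The smallest same-type fraction is 1/2 at (2,2), which reduces to 1/2. Any threshold above that leaves this agent unsatisfied.

1/2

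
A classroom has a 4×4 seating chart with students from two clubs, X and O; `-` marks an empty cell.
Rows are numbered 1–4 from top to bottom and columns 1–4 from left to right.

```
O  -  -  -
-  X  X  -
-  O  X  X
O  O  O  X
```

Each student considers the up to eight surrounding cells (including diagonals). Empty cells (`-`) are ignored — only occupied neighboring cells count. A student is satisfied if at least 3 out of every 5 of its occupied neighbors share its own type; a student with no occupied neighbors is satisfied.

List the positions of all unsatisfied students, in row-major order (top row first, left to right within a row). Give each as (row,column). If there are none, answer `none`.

(1,1), (2,2), (3,2), (3,3), (4,3)

Row 1: (1,1)O 0/1 ✗
Row 2: (2,2)X 2/4 ✗ · (2,3)X 3/4 ✓
Row 3: (3,2)O 3/6 ✗ · (3,3)X 4/7 ✗ · (3,4)X 3/4 ✓
Row 4: (4,1)O 2/2 ✓ · (4,2)O 3/4 ✓ · (4,3)O 2/5 ✗ · (4,4)X 2/3 ✓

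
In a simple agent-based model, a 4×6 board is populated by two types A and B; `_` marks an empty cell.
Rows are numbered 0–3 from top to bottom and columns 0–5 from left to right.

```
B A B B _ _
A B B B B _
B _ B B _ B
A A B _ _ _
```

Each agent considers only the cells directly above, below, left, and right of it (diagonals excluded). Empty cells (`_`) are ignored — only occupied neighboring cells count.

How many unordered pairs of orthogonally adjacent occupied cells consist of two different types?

Scan each occupied cell's neighbors to the right and below so each pair is counted once.
Row 0: B(0,0)–A(0,1)≠ B(0,0)–A(1,0)≠ A(0,1)–B(0,2)≠ A(0,1)–B(1,1)≠ B(0,2)–B(0,3)= B(0,2)–B(1,2)= B(0,3)–B(1,3)=  → 4/7 unlike.
Row 1: A(1,0)–B(1,1)≠ A(1,0)–B(2,0)≠ B(1,1)–B(1,2)= B(1,2)–B(1,3)= B(1,2)–B(2,2)= B(1,3)–B(1,4)= B(1,3)–B(2,3)=  → 2/7 unlike.
Row 2: B(2,0)–A(3,0)≠ B(2,2)–B(2,3)= B(2,2)–B(3,2)=  → 1/3 unlike.
Row 3: A(3,0)–A(3,1)= A(3,1)–B(3,2)≠  → 1/2 unlike.
Total adjacent occupied pairs: 19; unlike-type pairs: 8.

8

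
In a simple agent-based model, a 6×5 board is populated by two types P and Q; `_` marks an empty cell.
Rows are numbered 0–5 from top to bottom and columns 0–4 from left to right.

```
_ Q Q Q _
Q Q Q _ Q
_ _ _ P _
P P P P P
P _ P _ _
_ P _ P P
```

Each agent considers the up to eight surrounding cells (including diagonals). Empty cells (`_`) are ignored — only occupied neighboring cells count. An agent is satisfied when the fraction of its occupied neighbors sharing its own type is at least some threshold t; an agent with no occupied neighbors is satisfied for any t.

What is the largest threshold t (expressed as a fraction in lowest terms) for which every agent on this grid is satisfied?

(0,1)Q 4/4
(0,2)Q 4/4
(0,3)Q 3/3
(1,0)Q 2/2
(1,1)Q 4/4
(1,2)Q 4/5
(1,4)Q 1/2
(2,3)P 3/5
(3,0)P 2/2
(3,1)P 4/4
(3,2)P 4/4
(3,3)P 4/4
(3,4)P 2/2
(4,0)P 3/3
(4,2)P 5/5
(5,1)P 2/2
(5,3)P 2/2
(5,4)P 1/1
The smallest same-type fraction is 1/2 at (1,4), which reduces to 1/2. Any threshold above that leaves this agent unsatisfied.

1/2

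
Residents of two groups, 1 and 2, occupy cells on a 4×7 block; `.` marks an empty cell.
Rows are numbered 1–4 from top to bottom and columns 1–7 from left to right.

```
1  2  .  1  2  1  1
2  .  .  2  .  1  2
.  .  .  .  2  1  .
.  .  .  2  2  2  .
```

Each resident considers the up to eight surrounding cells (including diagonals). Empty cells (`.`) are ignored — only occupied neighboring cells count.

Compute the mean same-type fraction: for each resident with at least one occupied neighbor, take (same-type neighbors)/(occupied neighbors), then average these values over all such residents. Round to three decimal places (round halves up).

(1,1)1 0/2
(1,2)2 1/2
(1,4)1 0/2
(1,5)2 1/4
(1,6)1 2/4
(1,7)1 2/3
(2,1)2 1/2
(2,4)2 2/3
(2,6)1 3/6
(2,7)2 0/4
(3,5)2 4/6
(3,6)1 1/5
(4,4)2 2/2
(4,5)2 3/4
(4,6)2 2/3
Sum over 15 residents: 0/2 + 1/2 + 0/2 + 1/4 + 2/4 + 2/3 + 1/2 + 2/3 + 3/6 + 0/4 + 4/6 + 1/5 + 2/2 + 3/4 + 2/3 = 103/15; mean = 103/15 ÷ 15 = 103/225 = 0.457777… → 0.458.

0.458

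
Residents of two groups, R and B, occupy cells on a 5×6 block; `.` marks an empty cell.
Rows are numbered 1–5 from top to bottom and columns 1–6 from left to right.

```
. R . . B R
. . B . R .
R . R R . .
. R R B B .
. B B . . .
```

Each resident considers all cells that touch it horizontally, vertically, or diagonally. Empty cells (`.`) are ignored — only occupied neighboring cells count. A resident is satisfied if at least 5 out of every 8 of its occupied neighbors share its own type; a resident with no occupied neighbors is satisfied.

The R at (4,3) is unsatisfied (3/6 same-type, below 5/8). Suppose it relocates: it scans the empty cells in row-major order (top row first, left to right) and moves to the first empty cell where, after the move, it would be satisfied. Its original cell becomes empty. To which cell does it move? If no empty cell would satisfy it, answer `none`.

Vacating (4,3). Empty cells in order:
  (1,1): 1/1 same-type → satisfied — stop here.

(1,1)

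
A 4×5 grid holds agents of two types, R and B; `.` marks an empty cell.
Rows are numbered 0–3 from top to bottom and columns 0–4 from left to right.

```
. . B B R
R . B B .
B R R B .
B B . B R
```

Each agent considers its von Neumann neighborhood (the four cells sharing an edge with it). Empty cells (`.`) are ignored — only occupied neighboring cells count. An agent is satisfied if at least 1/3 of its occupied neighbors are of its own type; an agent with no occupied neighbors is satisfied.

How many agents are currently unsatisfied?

3

(0,2)B 2/2 ok
(0,3)B 2/3 ok
(0,4)R 0/1 unhappy
(1,0)R 0/1 unhappy
(1,2)B 2/3 ok
(1,3)B 3/3 ok
(2,0)B 1/3 ok
(2,1)R 1/3 ok
(2,2)R 1/3 ok
(2,3)B 2/3 ok
(3,0)B 2/2 ok
(3,1)B 1/2 ok
(3,3)B 1/2 ok
(3,4)R 0/1 unhappy
Unsatisfied: (0,4), (1,0), (3,4) — 3 in total.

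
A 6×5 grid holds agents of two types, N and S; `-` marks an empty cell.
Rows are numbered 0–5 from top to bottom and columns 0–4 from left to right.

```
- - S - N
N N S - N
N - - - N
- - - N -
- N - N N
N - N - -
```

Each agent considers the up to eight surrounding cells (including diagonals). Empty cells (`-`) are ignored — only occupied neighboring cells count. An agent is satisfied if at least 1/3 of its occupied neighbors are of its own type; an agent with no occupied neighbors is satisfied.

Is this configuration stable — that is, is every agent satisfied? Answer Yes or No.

Yes

Row 0: (0,2)S 1/2 satisfied · (0,4)N 1/1 satisfied
Row 1: (1,0)N 2/2 satisfied · (1,1)N 2/4 satisfied · (1,2)S 1/2 satisfied · (1,4)N 2/2 satisfied
Row 2: (2,0)N 2/2 satisfied · (2,4)N 2/2 satisfied
Row 3: (3,3)N 3/3 satisfied
Row 4: (4,1)N 2/2 satisfied · (4,3)N 3/3 satisfied · (4,4)N 2/2 satisfied
Row 5: (5,0)N 1/1 satisfied · (5,2)N 2/2 satisfied
All meet the threshold, so the configuration is stable.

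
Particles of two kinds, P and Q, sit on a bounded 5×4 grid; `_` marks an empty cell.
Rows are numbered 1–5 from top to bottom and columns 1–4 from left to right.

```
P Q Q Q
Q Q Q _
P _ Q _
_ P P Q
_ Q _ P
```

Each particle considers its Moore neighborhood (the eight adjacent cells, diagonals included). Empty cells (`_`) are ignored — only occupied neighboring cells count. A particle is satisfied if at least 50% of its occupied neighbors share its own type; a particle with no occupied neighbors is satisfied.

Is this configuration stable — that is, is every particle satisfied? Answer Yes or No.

(1,1)P 0/3 ✗
(1,2)Q 4/5 ✓
(1,3)Q 4/4 ✓
(1,4)Q 2/2 ✓
(2,1)Q 2/4 ✓
(2,2)Q 5/7 ✓
(2,3)Q 5/5 ✓
(3,1)P 1/3 ✗
(3,3)Q 3/5 ✓
(4,2)P 2/4 ✓
(4,3)P 2/5 ✗
(4,4)Q 1/3 ✗
(5,2)Q 0/2 ✗
(5,4)P 1/2 ✓
For instance (1,1) has only 0/3 same-type neighbors, below 1/2.

No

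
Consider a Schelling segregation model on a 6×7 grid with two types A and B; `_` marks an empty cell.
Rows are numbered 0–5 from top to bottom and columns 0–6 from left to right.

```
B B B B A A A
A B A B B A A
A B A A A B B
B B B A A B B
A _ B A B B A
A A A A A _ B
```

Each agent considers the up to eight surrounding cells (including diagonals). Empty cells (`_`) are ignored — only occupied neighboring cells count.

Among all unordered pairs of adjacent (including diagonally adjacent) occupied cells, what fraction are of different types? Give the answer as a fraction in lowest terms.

Scan each occupied cell's neighbors to the right and below (and the two forward diagonals) so each pair is counted once.
From row 0: 9 unlike of 25 pairs (running 9/25).
From row 1: 17 unlike of 25 pairs (running 26/50).
From row 2: 10 unlike of 25 pairs (running 36/75).
From row 3: 11 unlike of 22 pairs (running 47/97).
From row 4: 10 unlike of 17 pairs (running 57/114).
From row 5: 0 unlike of 4 pairs (running 57/118).
Total adjacent occupied pairs: 118; unlike-type pairs: 57.
57/118 is already in lowest terms.

57/118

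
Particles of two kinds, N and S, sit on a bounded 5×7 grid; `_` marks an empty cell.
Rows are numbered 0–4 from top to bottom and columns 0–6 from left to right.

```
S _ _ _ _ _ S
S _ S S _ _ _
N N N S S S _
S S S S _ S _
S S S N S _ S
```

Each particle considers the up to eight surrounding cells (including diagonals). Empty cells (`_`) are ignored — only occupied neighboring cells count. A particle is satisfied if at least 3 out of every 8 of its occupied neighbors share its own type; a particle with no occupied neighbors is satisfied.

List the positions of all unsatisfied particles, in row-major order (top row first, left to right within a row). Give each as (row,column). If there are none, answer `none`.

(0,0)S 1/1 ok
(0,6)S 0/0 ok
(1,0)S 1/3 unhappy
(1,2)S 2/4 ok
(1,3)S 3/4 ok
(2,0)N 1/4 unhappy
(2,1)N 2/7 unhappy
(2,2)N 1/7 unhappy
(2,3)S 5/6 ok
(2,4)S 5/5 ok
(2,5)S 2/2 ok
(3,0)S 3/5 ok
(3,1)S 5/8 ok
(3,2)S 5/8 ok
(3,3)S 5/7 ok
(3,5)S 4/4 ok
(4,0)S 3/3 ok
(4,1)S 5/5 ok
(4,2)S 4/5 ok
(4,3)N 0/4 unhappy
(4,4)S 2/3 ok
(4,6)S 1/1 ok

(1,0), (2,0), (2,1), (2,2), (4,3)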